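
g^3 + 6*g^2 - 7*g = g*(g - 1)*(g + 7)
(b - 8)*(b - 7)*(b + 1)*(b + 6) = b^4 - 8*b^3 - 43*b^2 + 302*b + 336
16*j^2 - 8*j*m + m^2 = (-4*j + m)^2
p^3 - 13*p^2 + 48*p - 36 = (p - 6)^2*(p - 1)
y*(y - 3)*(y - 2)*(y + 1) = y^4 - 4*y^3 + y^2 + 6*y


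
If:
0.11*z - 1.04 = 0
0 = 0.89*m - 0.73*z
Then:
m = 7.75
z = 9.45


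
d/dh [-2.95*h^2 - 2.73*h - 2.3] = -5.9*h - 2.73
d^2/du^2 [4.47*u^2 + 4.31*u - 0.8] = 8.94000000000000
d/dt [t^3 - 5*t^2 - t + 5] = 3*t^2 - 10*t - 1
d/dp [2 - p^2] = -2*p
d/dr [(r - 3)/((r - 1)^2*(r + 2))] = (-2*r^2 + 7*r + 7)/(r^5 + r^4 - 5*r^3 - r^2 + 8*r - 4)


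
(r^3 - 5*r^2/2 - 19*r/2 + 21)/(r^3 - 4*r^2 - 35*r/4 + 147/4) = 2*(r - 2)/(2*r - 7)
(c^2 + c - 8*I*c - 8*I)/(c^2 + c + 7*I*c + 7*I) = (c - 8*I)/(c + 7*I)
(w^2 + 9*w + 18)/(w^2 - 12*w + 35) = (w^2 + 9*w + 18)/(w^2 - 12*w + 35)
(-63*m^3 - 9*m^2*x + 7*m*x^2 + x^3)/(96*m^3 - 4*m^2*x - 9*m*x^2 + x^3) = (-21*m^2 + 4*m*x + x^2)/(32*m^2 - 12*m*x + x^2)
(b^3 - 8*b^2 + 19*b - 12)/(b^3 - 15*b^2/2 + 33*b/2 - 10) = 2*(b - 3)/(2*b - 5)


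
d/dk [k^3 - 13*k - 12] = 3*k^2 - 13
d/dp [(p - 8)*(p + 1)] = 2*p - 7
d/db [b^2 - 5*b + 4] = 2*b - 5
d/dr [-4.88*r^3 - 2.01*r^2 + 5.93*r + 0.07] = -14.64*r^2 - 4.02*r + 5.93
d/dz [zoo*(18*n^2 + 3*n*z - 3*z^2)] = zoo*(n + z)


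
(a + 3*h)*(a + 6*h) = a^2 + 9*a*h + 18*h^2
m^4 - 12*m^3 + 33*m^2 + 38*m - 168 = (m - 7)*(m - 4)*(m - 3)*(m + 2)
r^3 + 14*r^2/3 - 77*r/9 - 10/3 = (r - 5/3)*(r + 1/3)*(r + 6)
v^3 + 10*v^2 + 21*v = v*(v + 3)*(v + 7)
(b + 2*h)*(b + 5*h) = b^2 + 7*b*h + 10*h^2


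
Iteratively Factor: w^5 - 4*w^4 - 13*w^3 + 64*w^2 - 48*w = (w - 4)*(w^4 - 13*w^2 + 12*w) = (w - 4)*(w + 4)*(w^3 - 4*w^2 + 3*w) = w*(w - 4)*(w + 4)*(w^2 - 4*w + 3) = w*(w - 4)*(w - 1)*(w + 4)*(w - 3)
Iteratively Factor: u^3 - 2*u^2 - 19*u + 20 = (u + 4)*(u^2 - 6*u + 5) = (u - 1)*(u + 4)*(u - 5)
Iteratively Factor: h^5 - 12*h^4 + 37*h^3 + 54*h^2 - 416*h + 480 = (h - 5)*(h^4 - 7*h^3 + 2*h^2 + 64*h - 96) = (h - 5)*(h - 4)*(h^3 - 3*h^2 - 10*h + 24) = (h - 5)*(h - 4)*(h + 3)*(h^2 - 6*h + 8) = (h - 5)*(h - 4)*(h - 2)*(h + 3)*(h - 4)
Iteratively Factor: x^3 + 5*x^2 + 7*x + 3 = (x + 1)*(x^2 + 4*x + 3) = (x + 1)*(x + 3)*(x + 1)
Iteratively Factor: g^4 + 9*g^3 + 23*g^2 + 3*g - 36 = (g - 1)*(g^3 + 10*g^2 + 33*g + 36) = (g - 1)*(g + 4)*(g^2 + 6*g + 9) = (g - 1)*(g + 3)*(g + 4)*(g + 3)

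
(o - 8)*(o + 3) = o^2 - 5*o - 24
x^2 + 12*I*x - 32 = (x + 4*I)*(x + 8*I)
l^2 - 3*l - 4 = (l - 4)*(l + 1)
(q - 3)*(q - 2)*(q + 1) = q^3 - 4*q^2 + q + 6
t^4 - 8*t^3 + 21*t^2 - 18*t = t*(t - 3)^2*(t - 2)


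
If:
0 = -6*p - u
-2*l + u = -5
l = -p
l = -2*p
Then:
No Solution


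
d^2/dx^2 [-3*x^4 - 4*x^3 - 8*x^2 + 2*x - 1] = -36*x^2 - 24*x - 16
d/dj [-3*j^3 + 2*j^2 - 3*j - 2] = -9*j^2 + 4*j - 3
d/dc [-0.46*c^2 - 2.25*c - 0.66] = -0.92*c - 2.25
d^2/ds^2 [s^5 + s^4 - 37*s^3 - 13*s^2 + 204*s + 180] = 20*s^3 + 12*s^2 - 222*s - 26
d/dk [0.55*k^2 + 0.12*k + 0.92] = 1.1*k + 0.12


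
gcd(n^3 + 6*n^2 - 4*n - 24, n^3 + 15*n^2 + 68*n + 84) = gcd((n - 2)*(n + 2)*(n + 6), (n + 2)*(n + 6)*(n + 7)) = n^2 + 8*n + 12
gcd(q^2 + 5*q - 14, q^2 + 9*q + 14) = q + 7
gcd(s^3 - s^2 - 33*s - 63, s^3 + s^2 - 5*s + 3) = s + 3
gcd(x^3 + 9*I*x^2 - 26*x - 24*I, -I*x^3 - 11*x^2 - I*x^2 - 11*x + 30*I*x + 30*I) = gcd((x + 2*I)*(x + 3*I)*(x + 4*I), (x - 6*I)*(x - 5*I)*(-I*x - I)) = 1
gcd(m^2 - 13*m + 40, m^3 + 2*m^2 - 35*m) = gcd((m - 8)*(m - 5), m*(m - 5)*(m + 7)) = m - 5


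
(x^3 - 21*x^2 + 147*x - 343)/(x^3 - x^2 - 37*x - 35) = (x^2 - 14*x + 49)/(x^2 + 6*x + 5)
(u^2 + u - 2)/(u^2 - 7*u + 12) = (u^2 + u - 2)/(u^2 - 7*u + 12)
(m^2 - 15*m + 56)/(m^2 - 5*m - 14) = (m - 8)/(m + 2)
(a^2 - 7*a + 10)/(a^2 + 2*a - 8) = (a - 5)/(a + 4)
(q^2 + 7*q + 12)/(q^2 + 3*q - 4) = (q + 3)/(q - 1)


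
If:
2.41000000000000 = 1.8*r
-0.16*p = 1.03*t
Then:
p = -6.4375*t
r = 1.34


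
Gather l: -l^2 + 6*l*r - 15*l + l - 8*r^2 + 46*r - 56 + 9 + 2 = -l^2 + l*(6*r - 14) - 8*r^2 + 46*r - 45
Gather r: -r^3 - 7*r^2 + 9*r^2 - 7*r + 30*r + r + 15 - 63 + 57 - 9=-r^3 + 2*r^2 + 24*r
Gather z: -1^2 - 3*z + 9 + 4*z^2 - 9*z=4*z^2 - 12*z + 8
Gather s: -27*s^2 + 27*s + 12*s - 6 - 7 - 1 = -27*s^2 + 39*s - 14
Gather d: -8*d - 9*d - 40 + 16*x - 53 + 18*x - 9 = -17*d + 34*x - 102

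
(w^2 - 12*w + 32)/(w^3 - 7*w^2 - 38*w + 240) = (w - 4)/(w^2 + w - 30)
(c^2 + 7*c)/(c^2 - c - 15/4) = 4*c*(c + 7)/(4*c^2 - 4*c - 15)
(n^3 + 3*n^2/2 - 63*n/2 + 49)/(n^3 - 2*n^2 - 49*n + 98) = (n - 7/2)/(n - 7)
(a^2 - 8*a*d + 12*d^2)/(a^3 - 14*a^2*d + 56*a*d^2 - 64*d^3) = (a - 6*d)/(a^2 - 12*a*d + 32*d^2)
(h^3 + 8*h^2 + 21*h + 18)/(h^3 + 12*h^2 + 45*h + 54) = (h + 2)/(h + 6)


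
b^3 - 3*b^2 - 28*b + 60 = (b - 6)*(b - 2)*(b + 5)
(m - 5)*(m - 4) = m^2 - 9*m + 20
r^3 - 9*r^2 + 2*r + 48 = (r - 8)*(r - 3)*(r + 2)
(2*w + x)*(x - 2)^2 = 2*w*x^2 - 8*w*x + 8*w + x^3 - 4*x^2 + 4*x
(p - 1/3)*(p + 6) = p^2 + 17*p/3 - 2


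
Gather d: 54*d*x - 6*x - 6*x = 54*d*x - 12*x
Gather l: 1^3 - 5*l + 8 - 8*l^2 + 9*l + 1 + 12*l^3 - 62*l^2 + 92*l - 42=12*l^3 - 70*l^2 + 96*l - 32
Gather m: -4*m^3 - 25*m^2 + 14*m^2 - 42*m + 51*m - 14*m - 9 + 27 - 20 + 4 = -4*m^3 - 11*m^2 - 5*m + 2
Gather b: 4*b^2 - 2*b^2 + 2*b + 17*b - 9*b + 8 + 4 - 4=2*b^2 + 10*b + 8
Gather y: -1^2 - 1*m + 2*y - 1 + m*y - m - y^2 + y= -2*m - y^2 + y*(m + 3) - 2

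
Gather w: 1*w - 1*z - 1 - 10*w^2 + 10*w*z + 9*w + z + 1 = -10*w^2 + w*(10*z + 10)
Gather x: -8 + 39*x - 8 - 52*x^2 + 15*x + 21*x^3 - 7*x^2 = 21*x^3 - 59*x^2 + 54*x - 16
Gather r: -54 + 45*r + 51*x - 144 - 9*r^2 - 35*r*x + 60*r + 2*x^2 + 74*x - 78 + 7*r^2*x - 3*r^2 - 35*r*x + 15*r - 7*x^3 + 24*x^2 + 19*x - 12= r^2*(7*x - 12) + r*(120 - 70*x) - 7*x^3 + 26*x^2 + 144*x - 288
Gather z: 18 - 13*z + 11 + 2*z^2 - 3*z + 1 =2*z^2 - 16*z + 30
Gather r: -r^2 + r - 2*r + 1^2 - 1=-r^2 - r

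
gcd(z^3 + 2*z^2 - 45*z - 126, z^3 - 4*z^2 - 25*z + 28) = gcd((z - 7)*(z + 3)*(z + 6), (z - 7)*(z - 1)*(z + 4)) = z - 7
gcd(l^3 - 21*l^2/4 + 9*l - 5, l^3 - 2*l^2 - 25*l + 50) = l - 2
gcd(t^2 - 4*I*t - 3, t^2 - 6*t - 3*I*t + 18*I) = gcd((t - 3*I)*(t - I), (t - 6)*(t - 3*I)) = t - 3*I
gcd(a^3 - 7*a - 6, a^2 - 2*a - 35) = 1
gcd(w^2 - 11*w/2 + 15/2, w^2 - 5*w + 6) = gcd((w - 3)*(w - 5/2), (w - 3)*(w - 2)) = w - 3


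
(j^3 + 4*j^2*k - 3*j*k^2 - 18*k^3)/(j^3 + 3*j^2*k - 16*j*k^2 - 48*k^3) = (j^2 + j*k - 6*k^2)/(j^2 - 16*k^2)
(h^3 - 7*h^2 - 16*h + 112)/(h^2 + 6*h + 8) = (h^2 - 11*h + 28)/(h + 2)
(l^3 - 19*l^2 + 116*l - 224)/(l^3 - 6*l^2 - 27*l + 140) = (l - 8)/(l + 5)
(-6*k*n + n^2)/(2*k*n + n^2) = (-6*k + n)/(2*k + n)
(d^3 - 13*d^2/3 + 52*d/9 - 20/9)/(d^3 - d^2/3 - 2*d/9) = (3*d^2 - 11*d + 10)/(d*(3*d + 1))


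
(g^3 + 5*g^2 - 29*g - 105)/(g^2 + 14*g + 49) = (g^2 - 2*g - 15)/(g + 7)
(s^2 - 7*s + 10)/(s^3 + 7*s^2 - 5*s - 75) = (s^2 - 7*s + 10)/(s^3 + 7*s^2 - 5*s - 75)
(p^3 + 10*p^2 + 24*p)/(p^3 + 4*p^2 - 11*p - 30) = p*(p^2 + 10*p + 24)/(p^3 + 4*p^2 - 11*p - 30)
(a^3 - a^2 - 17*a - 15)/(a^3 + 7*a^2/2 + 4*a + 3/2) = 2*(a^2 - 2*a - 15)/(2*a^2 + 5*a + 3)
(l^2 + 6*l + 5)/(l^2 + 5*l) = (l + 1)/l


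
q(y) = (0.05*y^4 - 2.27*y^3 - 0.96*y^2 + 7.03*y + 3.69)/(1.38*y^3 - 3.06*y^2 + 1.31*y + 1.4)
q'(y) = (-4.14*y^2 + 6.12*y - 1.31)*(0.05*y^4 - 2.27*y^3 - 0.96*y^2 + 7.03*y + 3.69)/(1.38*y^3 - 3.06*y^2 + 1.31*y + 1.4)^2 + (0.2*y^3 - 6.81*y^2 - 1.92*y + 7.03)/(1.38*y^3 - 3.06*y^2 + 1.31*y + 1.4)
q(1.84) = -0.09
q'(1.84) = -8.76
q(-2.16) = -0.27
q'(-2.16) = 0.46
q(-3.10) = -0.61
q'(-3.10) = 0.29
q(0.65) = 5.41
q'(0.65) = 5.93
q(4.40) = -2.42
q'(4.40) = 0.24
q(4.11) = -2.49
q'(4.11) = 0.25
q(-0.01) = 2.61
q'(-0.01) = 2.50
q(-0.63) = 0.55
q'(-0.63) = -1.75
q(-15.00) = -1.84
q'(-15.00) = 0.05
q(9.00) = -1.73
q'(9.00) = 0.09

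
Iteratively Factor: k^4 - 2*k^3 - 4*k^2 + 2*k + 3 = (k + 1)*(k^3 - 3*k^2 - k + 3) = (k - 3)*(k + 1)*(k^2 - 1) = (k - 3)*(k - 1)*(k + 1)*(k + 1)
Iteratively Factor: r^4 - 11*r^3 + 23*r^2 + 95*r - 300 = (r - 4)*(r^3 - 7*r^2 - 5*r + 75) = (r - 5)*(r - 4)*(r^2 - 2*r - 15) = (r - 5)^2*(r - 4)*(r + 3)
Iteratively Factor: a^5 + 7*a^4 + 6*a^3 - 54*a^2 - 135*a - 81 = (a + 3)*(a^4 + 4*a^3 - 6*a^2 - 36*a - 27) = (a + 3)^2*(a^3 + a^2 - 9*a - 9) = (a + 3)^3*(a^2 - 2*a - 3) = (a + 1)*(a + 3)^3*(a - 3)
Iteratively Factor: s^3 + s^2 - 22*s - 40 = (s + 2)*(s^2 - s - 20) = (s - 5)*(s + 2)*(s + 4)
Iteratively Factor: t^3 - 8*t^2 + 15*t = (t - 3)*(t^2 - 5*t) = t*(t - 3)*(t - 5)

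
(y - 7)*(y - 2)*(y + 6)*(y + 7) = y^4 + 4*y^3 - 61*y^2 - 196*y + 588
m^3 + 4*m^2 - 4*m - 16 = (m - 2)*(m + 2)*(m + 4)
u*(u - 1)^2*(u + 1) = u^4 - u^3 - u^2 + u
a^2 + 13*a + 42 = (a + 6)*(a + 7)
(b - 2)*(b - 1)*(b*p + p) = b^3*p - 2*b^2*p - b*p + 2*p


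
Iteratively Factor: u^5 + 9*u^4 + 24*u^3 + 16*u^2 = (u + 4)*(u^4 + 5*u^3 + 4*u^2) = u*(u + 4)*(u^3 + 5*u^2 + 4*u) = u*(u + 1)*(u + 4)*(u^2 + 4*u) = u^2*(u + 1)*(u + 4)*(u + 4)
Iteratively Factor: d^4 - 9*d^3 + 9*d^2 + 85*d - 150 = (d - 5)*(d^3 - 4*d^2 - 11*d + 30) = (d - 5)*(d + 3)*(d^2 - 7*d + 10) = (d - 5)^2*(d + 3)*(d - 2)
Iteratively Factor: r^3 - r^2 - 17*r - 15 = (r - 5)*(r^2 + 4*r + 3) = (r - 5)*(r + 3)*(r + 1)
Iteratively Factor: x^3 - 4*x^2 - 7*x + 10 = (x + 2)*(x^2 - 6*x + 5) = (x - 1)*(x + 2)*(x - 5)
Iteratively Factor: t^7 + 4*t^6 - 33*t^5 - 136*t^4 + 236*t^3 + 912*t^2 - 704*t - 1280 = (t + 1)*(t^6 + 3*t^5 - 36*t^4 - 100*t^3 + 336*t^2 + 576*t - 1280) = (t - 5)*(t + 1)*(t^5 + 8*t^4 + 4*t^3 - 80*t^2 - 64*t + 256) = (t - 5)*(t - 2)*(t + 1)*(t^4 + 10*t^3 + 24*t^2 - 32*t - 128) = (t - 5)*(t - 2)*(t + 1)*(t + 4)*(t^3 + 6*t^2 - 32) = (t - 5)*(t - 2)*(t + 1)*(t + 4)^2*(t^2 + 2*t - 8) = (t - 5)*(t - 2)*(t + 1)*(t + 4)^3*(t - 2)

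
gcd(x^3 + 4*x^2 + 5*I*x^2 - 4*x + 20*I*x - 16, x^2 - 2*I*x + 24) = x + 4*I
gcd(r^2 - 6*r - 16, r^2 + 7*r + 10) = r + 2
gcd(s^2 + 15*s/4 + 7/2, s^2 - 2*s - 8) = s + 2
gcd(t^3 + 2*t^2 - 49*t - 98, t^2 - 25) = 1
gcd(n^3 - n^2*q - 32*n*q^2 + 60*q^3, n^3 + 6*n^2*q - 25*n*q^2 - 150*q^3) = -n^2 - n*q + 30*q^2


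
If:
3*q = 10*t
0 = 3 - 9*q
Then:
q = 1/3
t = 1/10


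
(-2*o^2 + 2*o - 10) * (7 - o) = 2*o^3 - 16*o^2 + 24*o - 70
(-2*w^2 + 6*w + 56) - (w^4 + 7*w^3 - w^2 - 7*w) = -w^4 - 7*w^3 - w^2 + 13*w + 56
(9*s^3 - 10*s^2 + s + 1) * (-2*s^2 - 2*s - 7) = -18*s^5 + 2*s^4 - 45*s^3 + 66*s^2 - 9*s - 7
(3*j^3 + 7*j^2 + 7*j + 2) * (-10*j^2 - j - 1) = -30*j^5 - 73*j^4 - 80*j^3 - 34*j^2 - 9*j - 2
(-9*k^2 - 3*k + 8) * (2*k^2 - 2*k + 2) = -18*k^4 + 12*k^3 + 4*k^2 - 22*k + 16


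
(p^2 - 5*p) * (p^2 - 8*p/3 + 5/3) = p^4 - 23*p^3/3 + 15*p^2 - 25*p/3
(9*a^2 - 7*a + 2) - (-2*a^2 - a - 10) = 11*a^2 - 6*a + 12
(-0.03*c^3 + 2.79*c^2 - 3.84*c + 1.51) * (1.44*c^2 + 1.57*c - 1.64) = -0.0432*c^5 + 3.9705*c^4 - 1.1001*c^3 - 8.43*c^2 + 8.6683*c - 2.4764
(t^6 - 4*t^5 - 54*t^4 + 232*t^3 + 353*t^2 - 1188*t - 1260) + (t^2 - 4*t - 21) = t^6 - 4*t^5 - 54*t^4 + 232*t^3 + 354*t^2 - 1192*t - 1281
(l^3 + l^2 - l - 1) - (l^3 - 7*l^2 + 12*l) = 8*l^2 - 13*l - 1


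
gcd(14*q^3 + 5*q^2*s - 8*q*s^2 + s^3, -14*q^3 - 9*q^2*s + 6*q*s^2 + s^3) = 2*q^2 + q*s - s^2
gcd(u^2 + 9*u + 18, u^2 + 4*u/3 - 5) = u + 3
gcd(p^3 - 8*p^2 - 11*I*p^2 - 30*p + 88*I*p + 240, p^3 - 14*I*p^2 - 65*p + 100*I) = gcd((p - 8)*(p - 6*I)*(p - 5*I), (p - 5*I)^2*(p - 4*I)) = p - 5*I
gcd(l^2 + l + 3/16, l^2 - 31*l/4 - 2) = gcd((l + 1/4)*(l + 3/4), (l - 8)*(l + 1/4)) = l + 1/4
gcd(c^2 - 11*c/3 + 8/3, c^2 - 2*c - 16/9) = c - 8/3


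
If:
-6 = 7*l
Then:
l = -6/7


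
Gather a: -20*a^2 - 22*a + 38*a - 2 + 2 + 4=-20*a^2 + 16*a + 4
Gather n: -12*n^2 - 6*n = -12*n^2 - 6*n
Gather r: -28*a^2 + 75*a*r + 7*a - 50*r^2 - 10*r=-28*a^2 + 7*a - 50*r^2 + r*(75*a - 10)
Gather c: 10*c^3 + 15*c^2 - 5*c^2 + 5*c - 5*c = 10*c^3 + 10*c^2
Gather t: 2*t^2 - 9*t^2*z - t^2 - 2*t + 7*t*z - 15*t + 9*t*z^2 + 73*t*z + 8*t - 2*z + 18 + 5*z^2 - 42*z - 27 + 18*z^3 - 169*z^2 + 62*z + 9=t^2*(1 - 9*z) + t*(9*z^2 + 80*z - 9) + 18*z^3 - 164*z^2 + 18*z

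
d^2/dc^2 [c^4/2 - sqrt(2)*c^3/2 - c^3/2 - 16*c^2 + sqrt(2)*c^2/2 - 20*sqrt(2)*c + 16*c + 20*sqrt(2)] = 6*c^2 - 3*sqrt(2)*c - 3*c - 32 + sqrt(2)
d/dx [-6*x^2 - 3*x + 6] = -12*x - 3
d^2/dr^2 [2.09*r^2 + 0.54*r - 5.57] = 4.18000000000000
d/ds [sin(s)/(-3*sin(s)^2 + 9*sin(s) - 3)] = -cos(s)^3/(3*(sin(s)^2 - 3*sin(s) + 1)^2)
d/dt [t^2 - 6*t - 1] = 2*t - 6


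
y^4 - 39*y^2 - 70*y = y*(y - 7)*(y + 2)*(y + 5)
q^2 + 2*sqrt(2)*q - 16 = (q - 2*sqrt(2))*(q + 4*sqrt(2))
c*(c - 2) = c^2 - 2*c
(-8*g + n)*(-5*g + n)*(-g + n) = -40*g^3 + 53*g^2*n - 14*g*n^2 + n^3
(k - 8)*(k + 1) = k^2 - 7*k - 8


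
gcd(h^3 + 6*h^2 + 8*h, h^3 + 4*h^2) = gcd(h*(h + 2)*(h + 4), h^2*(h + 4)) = h^2 + 4*h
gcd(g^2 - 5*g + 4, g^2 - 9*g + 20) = g - 4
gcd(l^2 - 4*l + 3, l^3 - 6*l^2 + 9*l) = l - 3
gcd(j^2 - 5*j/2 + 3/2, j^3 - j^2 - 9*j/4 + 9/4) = j^2 - 5*j/2 + 3/2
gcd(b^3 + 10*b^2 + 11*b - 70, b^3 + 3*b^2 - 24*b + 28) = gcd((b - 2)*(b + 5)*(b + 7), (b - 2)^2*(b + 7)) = b^2 + 5*b - 14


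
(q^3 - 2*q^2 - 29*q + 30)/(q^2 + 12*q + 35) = (q^2 - 7*q + 6)/(q + 7)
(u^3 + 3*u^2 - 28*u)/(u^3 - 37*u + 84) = u/(u - 3)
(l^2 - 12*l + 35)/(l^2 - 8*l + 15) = (l - 7)/(l - 3)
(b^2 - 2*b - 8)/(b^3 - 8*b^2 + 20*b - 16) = (b + 2)/(b^2 - 4*b + 4)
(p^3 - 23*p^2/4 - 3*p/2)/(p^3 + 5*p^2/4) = (4*p^2 - 23*p - 6)/(p*(4*p + 5))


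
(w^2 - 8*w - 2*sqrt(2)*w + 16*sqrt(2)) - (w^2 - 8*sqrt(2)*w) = -8*w + 6*sqrt(2)*w + 16*sqrt(2)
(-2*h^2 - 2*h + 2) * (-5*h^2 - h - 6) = 10*h^4 + 12*h^3 + 4*h^2 + 10*h - 12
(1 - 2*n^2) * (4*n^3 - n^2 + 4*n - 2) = -8*n^5 + 2*n^4 - 4*n^3 + 3*n^2 + 4*n - 2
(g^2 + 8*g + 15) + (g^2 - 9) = 2*g^2 + 8*g + 6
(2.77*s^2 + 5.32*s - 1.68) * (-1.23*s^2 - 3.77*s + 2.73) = -3.4071*s^4 - 16.9865*s^3 - 10.4279*s^2 + 20.8572*s - 4.5864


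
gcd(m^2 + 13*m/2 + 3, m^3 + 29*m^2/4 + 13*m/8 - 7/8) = m + 1/2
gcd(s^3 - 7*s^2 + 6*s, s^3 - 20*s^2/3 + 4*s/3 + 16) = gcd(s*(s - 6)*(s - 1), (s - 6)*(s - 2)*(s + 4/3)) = s - 6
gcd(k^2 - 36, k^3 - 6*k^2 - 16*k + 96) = k - 6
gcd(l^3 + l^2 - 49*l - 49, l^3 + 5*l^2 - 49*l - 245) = l^2 - 49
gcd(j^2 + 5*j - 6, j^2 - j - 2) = 1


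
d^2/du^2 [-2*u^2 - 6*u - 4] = -4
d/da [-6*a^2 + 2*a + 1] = 2 - 12*a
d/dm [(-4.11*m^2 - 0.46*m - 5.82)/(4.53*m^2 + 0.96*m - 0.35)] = (-1.8618*m^2 + 55.6062*m + 5.7482)/(20.5209*m^4 + 8.6976*m^3 - 2.2494*m^2 - 0.672*m + 0.1225)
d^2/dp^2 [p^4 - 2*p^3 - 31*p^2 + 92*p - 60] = 12*p^2 - 12*p - 62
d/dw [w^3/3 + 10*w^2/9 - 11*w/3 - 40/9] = w^2 + 20*w/9 - 11/3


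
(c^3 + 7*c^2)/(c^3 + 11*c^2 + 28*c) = c/(c + 4)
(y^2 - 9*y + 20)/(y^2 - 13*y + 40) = (y - 4)/(y - 8)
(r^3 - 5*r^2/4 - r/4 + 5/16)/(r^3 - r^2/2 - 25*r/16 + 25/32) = 2*(2*r + 1)/(4*r + 5)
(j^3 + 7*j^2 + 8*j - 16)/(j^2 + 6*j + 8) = (j^2 + 3*j - 4)/(j + 2)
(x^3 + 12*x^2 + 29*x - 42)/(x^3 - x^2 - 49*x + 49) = (x + 6)/(x - 7)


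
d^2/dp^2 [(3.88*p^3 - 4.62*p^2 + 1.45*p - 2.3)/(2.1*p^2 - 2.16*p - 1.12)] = (-5.6843418860808e-14*p^4 + 25.332936*p^3 - 69.736464*p^2 + 112.261632*p - 50.887296)/(9.261*p^6 - 28.5768*p^5 + 14.57568*p^4 + 20.404224*p^3 - 7.773696*p^2 - 8.128512*p - 1.404928)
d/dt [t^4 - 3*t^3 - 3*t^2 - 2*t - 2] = 4*t^3 - 9*t^2 - 6*t - 2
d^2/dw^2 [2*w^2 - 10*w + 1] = 4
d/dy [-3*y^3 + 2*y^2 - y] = -9*y^2 + 4*y - 1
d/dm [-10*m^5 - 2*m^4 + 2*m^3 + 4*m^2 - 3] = 2*m*(-25*m^3 - 4*m^2 + 3*m + 4)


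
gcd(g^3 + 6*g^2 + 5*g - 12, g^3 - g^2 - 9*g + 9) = g^2 + 2*g - 3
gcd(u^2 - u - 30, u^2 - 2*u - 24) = u - 6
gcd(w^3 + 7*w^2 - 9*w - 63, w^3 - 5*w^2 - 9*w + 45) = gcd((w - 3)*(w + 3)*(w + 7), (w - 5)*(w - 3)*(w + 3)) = w^2 - 9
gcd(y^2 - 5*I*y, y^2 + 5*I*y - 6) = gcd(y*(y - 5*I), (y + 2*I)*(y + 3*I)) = 1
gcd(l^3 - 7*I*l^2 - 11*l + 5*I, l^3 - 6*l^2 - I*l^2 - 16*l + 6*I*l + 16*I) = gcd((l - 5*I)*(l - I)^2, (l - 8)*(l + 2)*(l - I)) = l - I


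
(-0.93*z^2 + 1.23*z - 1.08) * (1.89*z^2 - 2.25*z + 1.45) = -1.7577*z^4 + 4.4172*z^3 - 6.1572*z^2 + 4.2135*z - 1.566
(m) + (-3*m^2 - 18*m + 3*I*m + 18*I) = -3*m^2 - 17*m + 3*I*m + 18*I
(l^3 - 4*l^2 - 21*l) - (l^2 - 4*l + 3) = l^3 - 5*l^2 - 17*l - 3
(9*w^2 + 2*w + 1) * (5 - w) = -9*w^3 + 43*w^2 + 9*w + 5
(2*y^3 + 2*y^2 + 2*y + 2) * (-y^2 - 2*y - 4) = -2*y^5 - 6*y^4 - 14*y^3 - 14*y^2 - 12*y - 8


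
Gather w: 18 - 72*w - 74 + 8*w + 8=-64*w - 48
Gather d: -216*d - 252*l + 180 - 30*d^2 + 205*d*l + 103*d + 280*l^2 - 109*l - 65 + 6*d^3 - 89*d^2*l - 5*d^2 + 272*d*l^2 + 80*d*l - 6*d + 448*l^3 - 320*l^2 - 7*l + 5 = 6*d^3 + d^2*(-89*l - 35) + d*(272*l^2 + 285*l - 119) + 448*l^3 - 40*l^2 - 368*l + 120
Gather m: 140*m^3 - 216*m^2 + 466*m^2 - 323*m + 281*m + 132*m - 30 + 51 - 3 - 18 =140*m^3 + 250*m^2 + 90*m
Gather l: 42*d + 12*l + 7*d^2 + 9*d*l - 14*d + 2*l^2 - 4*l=7*d^2 + 28*d + 2*l^2 + l*(9*d + 8)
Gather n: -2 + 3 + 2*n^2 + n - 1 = 2*n^2 + n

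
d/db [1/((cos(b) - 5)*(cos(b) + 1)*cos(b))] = (3*sin(b) - 5*sin(b)/cos(b)^2 - 8*tan(b))/((cos(b) - 5)^2*(cos(b) + 1)^2)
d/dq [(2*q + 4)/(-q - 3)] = -2/(q + 3)^2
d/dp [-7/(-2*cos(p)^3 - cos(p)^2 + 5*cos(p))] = 7*(6*cos(p)^2 + 2*cos(p) - 5)*sin(p)/((cos(p) + cos(2*p) - 4)^2*cos(p)^2)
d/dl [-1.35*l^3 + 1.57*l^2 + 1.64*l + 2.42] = -4.05*l^2 + 3.14*l + 1.64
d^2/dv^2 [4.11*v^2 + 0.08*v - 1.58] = 8.22000000000000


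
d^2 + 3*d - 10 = (d - 2)*(d + 5)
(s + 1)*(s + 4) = s^2 + 5*s + 4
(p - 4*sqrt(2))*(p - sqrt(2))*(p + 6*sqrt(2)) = p^3 + sqrt(2)*p^2 - 52*p + 48*sqrt(2)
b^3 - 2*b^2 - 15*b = b*(b - 5)*(b + 3)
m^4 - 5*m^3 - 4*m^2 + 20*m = m*(m - 5)*(m - 2)*(m + 2)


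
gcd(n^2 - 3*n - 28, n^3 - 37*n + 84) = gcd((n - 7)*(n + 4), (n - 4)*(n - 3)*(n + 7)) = 1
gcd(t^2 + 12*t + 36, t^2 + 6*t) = t + 6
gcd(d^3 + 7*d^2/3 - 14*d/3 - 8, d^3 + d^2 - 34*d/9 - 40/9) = d^2 - 2*d/3 - 8/3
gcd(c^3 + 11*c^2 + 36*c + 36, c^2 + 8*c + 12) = c^2 + 8*c + 12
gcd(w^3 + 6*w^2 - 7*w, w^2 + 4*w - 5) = w - 1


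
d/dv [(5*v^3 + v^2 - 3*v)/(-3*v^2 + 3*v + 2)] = (-15*v^4 + 30*v^3 + 24*v^2 + 4*v - 6)/(9*v^4 - 18*v^3 - 3*v^2 + 12*v + 4)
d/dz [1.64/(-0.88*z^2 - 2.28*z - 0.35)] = (2.8864*z + 3.7392)/(0.88*z^2 + 2.28*z + 0.35)^2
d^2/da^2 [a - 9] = 0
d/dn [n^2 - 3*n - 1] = 2*n - 3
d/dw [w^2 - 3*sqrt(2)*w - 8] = 2*w - 3*sqrt(2)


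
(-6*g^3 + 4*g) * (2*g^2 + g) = -12*g^5 - 6*g^4 + 8*g^3 + 4*g^2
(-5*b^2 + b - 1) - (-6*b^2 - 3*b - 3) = b^2 + 4*b + 2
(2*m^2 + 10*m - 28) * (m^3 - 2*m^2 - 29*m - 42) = 2*m^5 + 6*m^4 - 106*m^3 - 318*m^2 + 392*m + 1176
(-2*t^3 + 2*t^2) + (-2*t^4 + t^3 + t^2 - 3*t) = -2*t^4 - t^3 + 3*t^2 - 3*t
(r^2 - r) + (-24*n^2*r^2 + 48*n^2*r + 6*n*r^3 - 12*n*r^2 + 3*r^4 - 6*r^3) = -24*n^2*r^2 + 48*n^2*r + 6*n*r^3 - 12*n*r^2 + 3*r^4 - 6*r^3 + r^2 - r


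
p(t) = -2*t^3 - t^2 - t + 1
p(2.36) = -33.22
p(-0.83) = 2.28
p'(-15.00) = -1321.00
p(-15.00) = 6541.00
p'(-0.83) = -3.47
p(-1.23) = 4.44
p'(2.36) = -39.14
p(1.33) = -6.80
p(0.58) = -0.31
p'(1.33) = -14.27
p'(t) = -6*t^2 - 2*t - 1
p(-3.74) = 95.38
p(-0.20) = 1.18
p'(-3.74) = -77.45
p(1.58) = -10.97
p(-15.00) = 6541.00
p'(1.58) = -19.14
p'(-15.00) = -1321.00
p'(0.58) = -4.18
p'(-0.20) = -0.84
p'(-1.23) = -7.62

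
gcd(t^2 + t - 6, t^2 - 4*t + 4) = t - 2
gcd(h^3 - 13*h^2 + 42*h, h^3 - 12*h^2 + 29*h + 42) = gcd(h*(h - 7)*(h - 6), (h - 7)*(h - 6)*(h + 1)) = h^2 - 13*h + 42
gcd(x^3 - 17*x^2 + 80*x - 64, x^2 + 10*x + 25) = 1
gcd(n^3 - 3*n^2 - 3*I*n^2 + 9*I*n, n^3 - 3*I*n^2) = n^2 - 3*I*n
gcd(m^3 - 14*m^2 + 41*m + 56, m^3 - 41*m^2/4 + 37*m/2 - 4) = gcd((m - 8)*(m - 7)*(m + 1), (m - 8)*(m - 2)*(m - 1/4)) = m - 8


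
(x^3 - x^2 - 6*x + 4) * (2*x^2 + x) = 2*x^5 - x^4 - 13*x^3 + 2*x^2 + 4*x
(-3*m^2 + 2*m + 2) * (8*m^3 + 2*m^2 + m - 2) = -24*m^5 + 10*m^4 + 17*m^3 + 12*m^2 - 2*m - 4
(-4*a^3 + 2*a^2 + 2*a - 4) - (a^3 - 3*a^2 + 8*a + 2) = -5*a^3 + 5*a^2 - 6*a - 6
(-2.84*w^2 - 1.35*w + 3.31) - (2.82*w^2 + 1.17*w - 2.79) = -5.66*w^2 - 2.52*w + 6.1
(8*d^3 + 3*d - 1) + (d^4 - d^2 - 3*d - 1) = d^4 + 8*d^3 - d^2 - 2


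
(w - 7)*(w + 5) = w^2 - 2*w - 35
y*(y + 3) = y^2 + 3*y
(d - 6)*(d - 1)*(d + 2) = d^3 - 5*d^2 - 8*d + 12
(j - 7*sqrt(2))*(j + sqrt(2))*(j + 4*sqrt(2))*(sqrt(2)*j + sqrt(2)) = sqrt(2)*j^4 - 4*j^3 + sqrt(2)*j^3 - 62*sqrt(2)*j^2 - 4*j^2 - 112*j - 62*sqrt(2)*j - 112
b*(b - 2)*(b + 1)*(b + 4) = b^4 + 3*b^3 - 6*b^2 - 8*b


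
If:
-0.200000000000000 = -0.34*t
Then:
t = 0.59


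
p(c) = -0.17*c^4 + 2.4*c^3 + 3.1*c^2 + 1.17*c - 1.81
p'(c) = -0.68*c^3 + 7.2*c^2 + 6.2*c + 1.17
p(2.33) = 43.09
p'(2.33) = 46.10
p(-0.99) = -2.42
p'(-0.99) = 2.75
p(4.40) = 204.08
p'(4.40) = 109.92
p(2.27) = 40.38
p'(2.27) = 44.39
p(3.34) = 104.95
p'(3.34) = 76.86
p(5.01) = 276.56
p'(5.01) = 127.44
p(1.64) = 17.80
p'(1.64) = 27.70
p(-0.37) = -1.94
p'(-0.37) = -0.10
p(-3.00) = -55.99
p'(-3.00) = 65.73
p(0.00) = -1.81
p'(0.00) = 1.17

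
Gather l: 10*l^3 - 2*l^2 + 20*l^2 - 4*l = 10*l^3 + 18*l^2 - 4*l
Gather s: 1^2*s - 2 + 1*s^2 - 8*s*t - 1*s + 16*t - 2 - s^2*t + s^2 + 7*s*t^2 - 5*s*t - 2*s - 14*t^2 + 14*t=s^2*(2 - t) + s*(7*t^2 - 13*t - 2) - 14*t^2 + 30*t - 4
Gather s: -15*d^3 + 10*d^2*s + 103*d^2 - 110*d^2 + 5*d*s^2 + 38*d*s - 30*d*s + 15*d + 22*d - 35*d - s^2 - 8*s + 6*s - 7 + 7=-15*d^3 - 7*d^2 + 2*d + s^2*(5*d - 1) + s*(10*d^2 + 8*d - 2)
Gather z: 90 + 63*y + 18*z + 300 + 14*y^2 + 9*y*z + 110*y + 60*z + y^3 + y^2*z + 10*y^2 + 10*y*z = y^3 + 24*y^2 + 173*y + z*(y^2 + 19*y + 78) + 390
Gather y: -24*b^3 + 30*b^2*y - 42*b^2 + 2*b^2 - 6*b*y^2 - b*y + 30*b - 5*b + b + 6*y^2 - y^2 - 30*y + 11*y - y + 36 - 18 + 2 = -24*b^3 - 40*b^2 + 26*b + y^2*(5 - 6*b) + y*(30*b^2 - b - 20) + 20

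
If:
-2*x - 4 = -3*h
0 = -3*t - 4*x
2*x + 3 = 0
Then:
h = 1/3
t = 2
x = -3/2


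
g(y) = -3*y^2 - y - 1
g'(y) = -6*y - 1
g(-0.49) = -1.23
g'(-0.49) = 1.94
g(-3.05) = -25.86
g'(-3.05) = 17.30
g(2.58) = -23.55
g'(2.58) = -16.48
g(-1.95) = -10.46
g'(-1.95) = 10.70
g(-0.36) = -1.03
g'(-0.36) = 1.16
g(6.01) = -115.37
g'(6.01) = -37.06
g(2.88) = -28.76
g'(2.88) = -18.28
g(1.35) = -7.82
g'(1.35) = -9.10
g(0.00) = -1.00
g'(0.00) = -1.00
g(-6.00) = -103.00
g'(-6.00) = 35.00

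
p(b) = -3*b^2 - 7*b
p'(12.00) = -79.00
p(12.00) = -516.00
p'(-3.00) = 11.00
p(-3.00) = -6.00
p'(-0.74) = -2.56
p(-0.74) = 3.54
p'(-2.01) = 5.06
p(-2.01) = 1.95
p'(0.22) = -8.32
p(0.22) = -1.69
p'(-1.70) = 3.20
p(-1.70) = 3.23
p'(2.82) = -23.92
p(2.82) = -43.60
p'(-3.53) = 14.18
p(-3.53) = -12.67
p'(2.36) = -21.16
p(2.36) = -33.23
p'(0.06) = -7.36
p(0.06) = -0.43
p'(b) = -6*b - 7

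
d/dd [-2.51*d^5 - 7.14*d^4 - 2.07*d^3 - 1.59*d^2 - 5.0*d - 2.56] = -12.55*d^4 - 28.56*d^3 - 6.21*d^2 - 3.18*d - 5.0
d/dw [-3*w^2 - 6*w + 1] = -6*w - 6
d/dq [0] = 0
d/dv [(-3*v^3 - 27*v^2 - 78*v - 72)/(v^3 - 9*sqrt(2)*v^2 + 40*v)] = 3*(-v*(v^2 - 9*sqrt(2)*v + 40)*(3*v^2 + 18*v + 26) + (3*v^2 - 18*sqrt(2)*v + 40)*(v^3 + 9*v^2 + 26*v + 24))/(v^2*(v^2 - 9*sqrt(2)*v + 40)^2)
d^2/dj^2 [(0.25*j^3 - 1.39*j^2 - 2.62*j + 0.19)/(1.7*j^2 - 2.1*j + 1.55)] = (-24.1807*j^3 + 20.388*j^2 + 40.95615*j - 23.06065)/(4.913*j^6 - 18.207*j^5 + 35.9295*j^4 - 42.462*j^3 + 32.75925*j^2 - 15.13575*j + 3.723875)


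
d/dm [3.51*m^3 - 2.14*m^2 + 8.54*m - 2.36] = 10.53*m^2 - 4.28*m + 8.54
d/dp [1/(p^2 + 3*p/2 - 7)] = 2*(-4*p - 3)/(2*p^2 + 3*p - 14)^2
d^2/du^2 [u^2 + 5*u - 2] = 2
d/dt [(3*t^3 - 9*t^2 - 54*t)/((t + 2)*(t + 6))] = 3*(t^4 + 16*t^3 + 30*t^2 - 72*t - 216)/(t^4 + 16*t^3 + 88*t^2 + 192*t + 144)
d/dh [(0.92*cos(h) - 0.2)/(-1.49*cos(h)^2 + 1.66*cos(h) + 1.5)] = (-1.3708*cos(h)^2 + 0.596*cos(h) - 1.712)*sin(h)/(2.2201*cos(h)^4 - 4.9468*cos(h)^3 - 1.7144*cos(h)^2 + 4.98*cos(h) + 2.25)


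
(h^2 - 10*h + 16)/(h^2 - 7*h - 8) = (h - 2)/(h + 1)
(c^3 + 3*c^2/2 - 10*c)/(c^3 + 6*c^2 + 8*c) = (c - 5/2)/(c + 2)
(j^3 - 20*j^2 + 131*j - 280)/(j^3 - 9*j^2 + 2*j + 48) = (j^2 - 12*j + 35)/(j^2 - j - 6)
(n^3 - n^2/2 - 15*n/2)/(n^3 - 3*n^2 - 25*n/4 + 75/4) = 2*n/(2*n - 5)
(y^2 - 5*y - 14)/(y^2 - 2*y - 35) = (y + 2)/(y + 5)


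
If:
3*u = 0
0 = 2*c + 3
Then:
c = -3/2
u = 0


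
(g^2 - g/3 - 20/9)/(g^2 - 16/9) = (3*g - 5)/(3*g - 4)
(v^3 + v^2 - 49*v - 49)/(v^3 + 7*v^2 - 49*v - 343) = (v + 1)/(v + 7)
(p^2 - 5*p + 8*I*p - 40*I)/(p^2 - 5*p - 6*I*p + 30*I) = (p + 8*I)/(p - 6*I)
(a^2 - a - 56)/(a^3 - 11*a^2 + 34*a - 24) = (a^2 - a - 56)/(a^3 - 11*a^2 + 34*a - 24)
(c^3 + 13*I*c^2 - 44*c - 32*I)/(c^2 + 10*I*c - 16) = (c^2 + 5*I*c - 4)/(c + 2*I)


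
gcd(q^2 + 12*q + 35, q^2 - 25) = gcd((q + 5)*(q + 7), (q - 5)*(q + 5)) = q + 5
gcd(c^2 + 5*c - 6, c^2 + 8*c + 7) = 1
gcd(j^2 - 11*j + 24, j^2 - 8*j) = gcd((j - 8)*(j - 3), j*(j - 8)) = j - 8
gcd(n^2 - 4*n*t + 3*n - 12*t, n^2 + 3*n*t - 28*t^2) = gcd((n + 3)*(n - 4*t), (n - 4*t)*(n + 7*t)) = -n + 4*t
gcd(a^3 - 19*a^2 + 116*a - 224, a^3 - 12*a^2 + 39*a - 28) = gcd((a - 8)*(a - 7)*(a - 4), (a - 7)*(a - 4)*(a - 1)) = a^2 - 11*a + 28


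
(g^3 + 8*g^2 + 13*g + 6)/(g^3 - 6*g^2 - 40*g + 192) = (g^2 + 2*g + 1)/(g^2 - 12*g + 32)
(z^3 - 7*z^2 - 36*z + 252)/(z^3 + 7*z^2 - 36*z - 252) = (z - 7)/(z + 7)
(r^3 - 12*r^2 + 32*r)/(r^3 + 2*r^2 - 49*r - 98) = r*(r^2 - 12*r + 32)/(r^3 + 2*r^2 - 49*r - 98)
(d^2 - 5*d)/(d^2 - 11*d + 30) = d/(d - 6)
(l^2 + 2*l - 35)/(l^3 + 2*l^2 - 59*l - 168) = (l - 5)/(l^2 - 5*l - 24)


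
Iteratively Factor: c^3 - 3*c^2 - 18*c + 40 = (c - 5)*(c^2 + 2*c - 8) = (c - 5)*(c + 4)*(c - 2)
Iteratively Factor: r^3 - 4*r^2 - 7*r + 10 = (r - 1)*(r^2 - 3*r - 10) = (r - 1)*(r + 2)*(r - 5)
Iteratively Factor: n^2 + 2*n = (n)*(n + 2)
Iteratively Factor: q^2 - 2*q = (q - 2)*(q)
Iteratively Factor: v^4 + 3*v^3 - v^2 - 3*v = (v - 1)*(v^3 + 4*v^2 + 3*v) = (v - 1)*(v + 1)*(v^2 + 3*v) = v*(v - 1)*(v + 1)*(v + 3)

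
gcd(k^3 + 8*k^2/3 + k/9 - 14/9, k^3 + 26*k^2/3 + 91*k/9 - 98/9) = k^2 + 5*k/3 - 14/9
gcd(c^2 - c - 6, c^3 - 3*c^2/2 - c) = 1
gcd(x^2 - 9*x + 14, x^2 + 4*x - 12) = x - 2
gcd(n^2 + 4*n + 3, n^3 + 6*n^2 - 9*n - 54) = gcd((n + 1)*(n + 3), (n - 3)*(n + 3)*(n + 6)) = n + 3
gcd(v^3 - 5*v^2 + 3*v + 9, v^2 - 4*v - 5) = v + 1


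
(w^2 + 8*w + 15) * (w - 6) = w^3 + 2*w^2 - 33*w - 90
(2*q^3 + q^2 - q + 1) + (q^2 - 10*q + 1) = 2*q^3 + 2*q^2 - 11*q + 2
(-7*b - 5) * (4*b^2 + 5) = -28*b^3 - 20*b^2 - 35*b - 25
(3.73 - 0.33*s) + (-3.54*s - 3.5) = 0.23 - 3.87*s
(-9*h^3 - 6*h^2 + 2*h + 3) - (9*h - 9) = -9*h^3 - 6*h^2 - 7*h + 12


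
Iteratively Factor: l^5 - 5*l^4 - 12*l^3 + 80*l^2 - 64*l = (l + 4)*(l^4 - 9*l^3 + 24*l^2 - 16*l) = (l - 4)*(l + 4)*(l^3 - 5*l^2 + 4*l) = (l - 4)^2*(l + 4)*(l^2 - l) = l*(l - 4)^2*(l + 4)*(l - 1)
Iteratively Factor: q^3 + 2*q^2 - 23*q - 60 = (q + 3)*(q^2 - q - 20) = (q - 5)*(q + 3)*(q + 4)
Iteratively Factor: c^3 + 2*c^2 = (c + 2)*(c^2) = c*(c + 2)*(c)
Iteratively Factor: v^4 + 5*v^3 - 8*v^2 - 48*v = (v - 3)*(v^3 + 8*v^2 + 16*v) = v*(v - 3)*(v^2 + 8*v + 16) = v*(v - 3)*(v + 4)*(v + 4)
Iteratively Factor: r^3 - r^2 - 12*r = (r + 3)*(r^2 - 4*r) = (r - 4)*(r + 3)*(r)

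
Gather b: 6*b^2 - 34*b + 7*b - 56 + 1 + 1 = 6*b^2 - 27*b - 54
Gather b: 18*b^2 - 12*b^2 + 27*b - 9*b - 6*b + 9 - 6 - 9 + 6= 6*b^2 + 12*b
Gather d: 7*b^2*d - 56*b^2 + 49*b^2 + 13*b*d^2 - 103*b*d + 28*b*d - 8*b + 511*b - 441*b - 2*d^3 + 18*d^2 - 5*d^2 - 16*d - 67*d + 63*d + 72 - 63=-7*b^2 + 62*b - 2*d^3 + d^2*(13*b + 13) + d*(7*b^2 - 75*b - 20) + 9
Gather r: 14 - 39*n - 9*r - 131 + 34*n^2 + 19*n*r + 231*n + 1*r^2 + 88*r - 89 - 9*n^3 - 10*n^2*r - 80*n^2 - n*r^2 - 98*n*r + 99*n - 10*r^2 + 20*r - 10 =-9*n^3 - 46*n^2 + 291*n + r^2*(-n - 9) + r*(-10*n^2 - 79*n + 99) - 216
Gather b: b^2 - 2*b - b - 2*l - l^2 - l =b^2 - 3*b - l^2 - 3*l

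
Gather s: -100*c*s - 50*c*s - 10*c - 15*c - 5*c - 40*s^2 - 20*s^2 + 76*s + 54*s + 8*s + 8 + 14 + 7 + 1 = -30*c - 60*s^2 + s*(138 - 150*c) + 30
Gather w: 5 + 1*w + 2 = w + 7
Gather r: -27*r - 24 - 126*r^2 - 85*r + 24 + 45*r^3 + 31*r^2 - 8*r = 45*r^3 - 95*r^2 - 120*r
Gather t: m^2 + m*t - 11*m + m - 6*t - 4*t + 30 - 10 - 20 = m^2 - 10*m + t*(m - 10)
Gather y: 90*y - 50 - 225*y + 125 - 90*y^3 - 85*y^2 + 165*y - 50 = -90*y^3 - 85*y^2 + 30*y + 25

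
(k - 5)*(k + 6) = k^2 + k - 30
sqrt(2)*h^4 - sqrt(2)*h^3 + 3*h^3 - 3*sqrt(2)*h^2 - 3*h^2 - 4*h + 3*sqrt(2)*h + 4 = (h - 1)*(h - sqrt(2))*(h + 2*sqrt(2))*(sqrt(2)*h + 1)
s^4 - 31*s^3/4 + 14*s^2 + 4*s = s*(s - 4)^2*(s + 1/4)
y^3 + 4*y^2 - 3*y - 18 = (y - 2)*(y + 3)^2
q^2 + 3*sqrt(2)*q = q*(q + 3*sqrt(2))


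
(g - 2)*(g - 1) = g^2 - 3*g + 2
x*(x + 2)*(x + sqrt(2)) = x^3 + sqrt(2)*x^2 + 2*x^2 + 2*sqrt(2)*x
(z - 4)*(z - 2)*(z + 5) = z^3 - z^2 - 22*z + 40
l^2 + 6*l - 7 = (l - 1)*(l + 7)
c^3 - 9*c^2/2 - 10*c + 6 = (c - 6)*(c - 1/2)*(c + 2)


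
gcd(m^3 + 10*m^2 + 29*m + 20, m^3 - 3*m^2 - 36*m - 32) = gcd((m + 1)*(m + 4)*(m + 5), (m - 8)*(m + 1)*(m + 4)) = m^2 + 5*m + 4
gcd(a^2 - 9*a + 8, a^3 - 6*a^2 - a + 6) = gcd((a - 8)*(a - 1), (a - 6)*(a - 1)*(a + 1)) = a - 1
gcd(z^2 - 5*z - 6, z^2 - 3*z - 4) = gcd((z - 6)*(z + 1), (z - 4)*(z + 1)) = z + 1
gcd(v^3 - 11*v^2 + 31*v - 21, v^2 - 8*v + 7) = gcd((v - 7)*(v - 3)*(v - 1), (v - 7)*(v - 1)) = v^2 - 8*v + 7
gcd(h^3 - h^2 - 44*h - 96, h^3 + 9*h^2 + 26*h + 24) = h^2 + 7*h + 12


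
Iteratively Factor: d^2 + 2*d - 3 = (d + 3)*(d - 1)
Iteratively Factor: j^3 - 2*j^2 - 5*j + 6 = (j - 3)*(j^2 + j - 2) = (j - 3)*(j + 2)*(j - 1)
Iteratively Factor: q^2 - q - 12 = (q - 4)*(q + 3)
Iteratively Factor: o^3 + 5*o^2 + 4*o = (o + 4)*(o^2 + o) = o*(o + 4)*(o + 1)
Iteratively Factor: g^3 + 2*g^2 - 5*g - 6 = (g + 3)*(g^2 - g - 2) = (g + 1)*(g + 3)*(g - 2)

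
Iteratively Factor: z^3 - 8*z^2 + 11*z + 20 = (z - 5)*(z^2 - 3*z - 4) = (z - 5)*(z - 4)*(z + 1)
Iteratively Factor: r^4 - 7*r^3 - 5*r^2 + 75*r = (r + 3)*(r^3 - 10*r^2 + 25*r) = r*(r + 3)*(r^2 - 10*r + 25) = r*(r - 5)*(r + 3)*(r - 5)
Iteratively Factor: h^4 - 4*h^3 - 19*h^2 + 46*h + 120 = (h - 5)*(h^3 + h^2 - 14*h - 24) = (h - 5)*(h - 4)*(h^2 + 5*h + 6) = (h - 5)*(h - 4)*(h + 3)*(h + 2)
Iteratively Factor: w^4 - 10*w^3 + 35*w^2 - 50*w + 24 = (w - 1)*(w^3 - 9*w^2 + 26*w - 24) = (w - 2)*(w - 1)*(w^2 - 7*w + 12) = (w - 4)*(w - 2)*(w - 1)*(w - 3)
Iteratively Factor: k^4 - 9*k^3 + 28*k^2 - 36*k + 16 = (k - 2)*(k^3 - 7*k^2 + 14*k - 8) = (k - 4)*(k - 2)*(k^2 - 3*k + 2) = (k - 4)*(k - 2)^2*(k - 1)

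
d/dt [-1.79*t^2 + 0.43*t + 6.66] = 0.43 - 3.58*t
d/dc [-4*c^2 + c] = 1 - 8*c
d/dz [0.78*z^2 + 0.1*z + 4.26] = 1.56*z + 0.1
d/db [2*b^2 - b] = 4*b - 1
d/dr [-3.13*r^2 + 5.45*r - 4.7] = 5.45 - 6.26*r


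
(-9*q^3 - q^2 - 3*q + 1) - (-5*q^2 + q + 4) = -9*q^3 + 4*q^2 - 4*q - 3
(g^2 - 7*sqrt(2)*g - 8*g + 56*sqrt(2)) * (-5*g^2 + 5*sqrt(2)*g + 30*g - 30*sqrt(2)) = -5*g^4 + 40*sqrt(2)*g^3 + 70*g^3 - 560*sqrt(2)*g^2 - 310*g^2 + 980*g + 1920*sqrt(2)*g - 3360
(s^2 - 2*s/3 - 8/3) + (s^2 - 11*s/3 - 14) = 2*s^2 - 13*s/3 - 50/3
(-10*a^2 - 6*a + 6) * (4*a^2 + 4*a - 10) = -40*a^4 - 64*a^3 + 100*a^2 + 84*a - 60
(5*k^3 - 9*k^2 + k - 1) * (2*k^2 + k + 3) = 10*k^5 - 13*k^4 + 8*k^3 - 28*k^2 + 2*k - 3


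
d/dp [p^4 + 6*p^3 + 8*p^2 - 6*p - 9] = 4*p^3 + 18*p^2 + 16*p - 6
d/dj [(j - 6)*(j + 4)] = 2*j - 2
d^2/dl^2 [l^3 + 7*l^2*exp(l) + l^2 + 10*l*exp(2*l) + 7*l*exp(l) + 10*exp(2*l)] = 7*l^2*exp(l) + 40*l*exp(2*l) + 35*l*exp(l) + 6*l + 80*exp(2*l) + 28*exp(l) + 2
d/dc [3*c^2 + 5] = 6*c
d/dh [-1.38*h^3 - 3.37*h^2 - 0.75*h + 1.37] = -4.14*h^2 - 6.74*h - 0.75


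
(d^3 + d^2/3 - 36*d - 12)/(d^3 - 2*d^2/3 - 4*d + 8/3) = (3*d^3 + d^2 - 108*d - 36)/(3*d^3 - 2*d^2 - 12*d + 8)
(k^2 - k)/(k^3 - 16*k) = (k - 1)/(k^2 - 16)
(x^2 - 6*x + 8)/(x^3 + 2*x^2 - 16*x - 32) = (x - 2)/(x^2 + 6*x + 8)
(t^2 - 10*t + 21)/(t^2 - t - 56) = (-t^2 + 10*t - 21)/(-t^2 + t + 56)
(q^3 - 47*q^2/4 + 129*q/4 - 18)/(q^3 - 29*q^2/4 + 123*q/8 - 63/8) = 2*(q - 8)/(2*q - 7)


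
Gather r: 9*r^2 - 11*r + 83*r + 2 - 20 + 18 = 9*r^2 + 72*r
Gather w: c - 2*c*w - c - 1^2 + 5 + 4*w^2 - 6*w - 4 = 4*w^2 + w*(-2*c - 6)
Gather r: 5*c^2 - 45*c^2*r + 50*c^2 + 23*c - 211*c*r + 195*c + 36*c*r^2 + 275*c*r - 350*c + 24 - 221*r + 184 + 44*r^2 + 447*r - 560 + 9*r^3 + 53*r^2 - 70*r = 55*c^2 - 132*c + 9*r^3 + r^2*(36*c + 97) + r*(-45*c^2 + 64*c + 156) - 352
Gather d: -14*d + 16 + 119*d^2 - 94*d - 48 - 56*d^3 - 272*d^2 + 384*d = -56*d^3 - 153*d^2 + 276*d - 32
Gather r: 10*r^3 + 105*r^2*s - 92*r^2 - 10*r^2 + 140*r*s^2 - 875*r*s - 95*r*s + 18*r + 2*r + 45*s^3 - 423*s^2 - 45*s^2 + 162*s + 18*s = 10*r^3 + r^2*(105*s - 102) + r*(140*s^2 - 970*s + 20) + 45*s^3 - 468*s^2 + 180*s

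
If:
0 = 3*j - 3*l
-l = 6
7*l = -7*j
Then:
No Solution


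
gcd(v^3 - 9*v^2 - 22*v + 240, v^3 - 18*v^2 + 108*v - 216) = v - 6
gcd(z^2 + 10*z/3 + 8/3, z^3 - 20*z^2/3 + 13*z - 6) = 1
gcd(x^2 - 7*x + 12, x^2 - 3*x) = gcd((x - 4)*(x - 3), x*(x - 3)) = x - 3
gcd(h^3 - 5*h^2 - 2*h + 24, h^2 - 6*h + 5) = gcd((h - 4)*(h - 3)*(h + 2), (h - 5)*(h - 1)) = 1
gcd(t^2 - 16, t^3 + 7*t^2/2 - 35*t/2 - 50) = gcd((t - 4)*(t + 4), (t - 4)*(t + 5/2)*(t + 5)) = t - 4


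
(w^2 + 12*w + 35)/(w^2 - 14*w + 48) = (w^2 + 12*w + 35)/(w^2 - 14*w + 48)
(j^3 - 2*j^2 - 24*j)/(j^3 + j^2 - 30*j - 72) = j/(j + 3)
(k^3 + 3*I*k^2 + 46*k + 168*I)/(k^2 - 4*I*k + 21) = (k^2 + 10*I*k - 24)/(k + 3*I)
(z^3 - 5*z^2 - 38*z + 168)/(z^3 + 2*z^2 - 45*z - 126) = (z - 4)/(z + 3)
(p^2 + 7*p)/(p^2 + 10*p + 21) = p/(p + 3)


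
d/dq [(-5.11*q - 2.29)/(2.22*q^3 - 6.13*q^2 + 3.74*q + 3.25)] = (22.6884*q^3 - 16.0729*q^2 - 28.0754*q - 8.0429)/(4.9284*q^6 - 27.2172*q^5 + 54.1825*q^4 - 31.4224*q^3 - 25.8574*q^2 + 24.31*q + 10.5625)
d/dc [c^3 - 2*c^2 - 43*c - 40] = 3*c^2 - 4*c - 43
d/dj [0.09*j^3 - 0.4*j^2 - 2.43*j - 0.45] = 0.27*j^2 - 0.8*j - 2.43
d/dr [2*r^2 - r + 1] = 4*r - 1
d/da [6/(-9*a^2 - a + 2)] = 6*(18*a + 1)/(9*a^2 + a - 2)^2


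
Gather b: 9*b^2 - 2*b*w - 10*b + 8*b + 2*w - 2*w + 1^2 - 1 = 9*b^2 + b*(-2*w - 2)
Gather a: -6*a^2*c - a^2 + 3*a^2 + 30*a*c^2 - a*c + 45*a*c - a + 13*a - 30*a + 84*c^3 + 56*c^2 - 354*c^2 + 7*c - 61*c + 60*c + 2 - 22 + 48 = a^2*(2 - 6*c) + a*(30*c^2 + 44*c - 18) + 84*c^3 - 298*c^2 + 6*c + 28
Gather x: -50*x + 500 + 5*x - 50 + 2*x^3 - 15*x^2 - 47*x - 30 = 2*x^3 - 15*x^2 - 92*x + 420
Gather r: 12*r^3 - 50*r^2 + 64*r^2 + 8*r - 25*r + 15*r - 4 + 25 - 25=12*r^3 + 14*r^2 - 2*r - 4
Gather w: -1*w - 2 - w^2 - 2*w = -w^2 - 3*w - 2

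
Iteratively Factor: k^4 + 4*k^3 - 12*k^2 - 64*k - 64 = (k + 2)*(k^3 + 2*k^2 - 16*k - 32) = (k + 2)*(k + 4)*(k^2 - 2*k - 8) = (k + 2)^2*(k + 4)*(k - 4)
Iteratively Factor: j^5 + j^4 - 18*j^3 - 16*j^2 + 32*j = (j - 4)*(j^4 + 5*j^3 + 2*j^2 - 8*j) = (j - 4)*(j + 4)*(j^3 + j^2 - 2*j) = j*(j - 4)*(j + 4)*(j^2 + j - 2) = j*(j - 4)*(j - 1)*(j + 4)*(j + 2)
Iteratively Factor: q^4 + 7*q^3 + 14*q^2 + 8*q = (q + 2)*(q^3 + 5*q^2 + 4*q) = q*(q + 2)*(q^2 + 5*q + 4) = q*(q + 1)*(q + 2)*(q + 4)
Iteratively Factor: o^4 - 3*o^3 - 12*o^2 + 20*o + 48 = (o - 3)*(o^3 - 12*o - 16) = (o - 3)*(o + 2)*(o^2 - 2*o - 8) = (o - 4)*(o - 3)*(o + 2)*(o + 2)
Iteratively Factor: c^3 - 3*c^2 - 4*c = (c + 1)*(c^2 - 4*c) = c*(c + 1)*(c - 4)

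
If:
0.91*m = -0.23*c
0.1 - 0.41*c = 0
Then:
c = 0.24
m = -0.06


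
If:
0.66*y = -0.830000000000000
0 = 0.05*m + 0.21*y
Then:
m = 5.28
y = -1.26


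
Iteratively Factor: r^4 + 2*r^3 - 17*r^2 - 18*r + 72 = (r - 3)*(r^3 + 5*r^2 - 2*r - 24) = (r - 3)*(r - 2)*(r^2 + 7*r + 12) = (r - 3)*(r - 2)*(r + 4)*(r + 3)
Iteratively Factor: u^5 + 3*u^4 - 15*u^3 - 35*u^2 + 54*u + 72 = (u - 3)*(u^4 + 6*u^3 + 3*u^2 - 26*u - 24) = (u - 3)*(u + 4)*(u^3 + 2*u^2 - 5*u - 6) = (u - 3)*(u + 1)*(u + 4)*(u^2 + u - 6) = (u - 3)*(u - 2)*(u + 1)*(u + 4)*(u + 3)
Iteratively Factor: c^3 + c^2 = (c + 1)*(c^2) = c*(c + 1)*(c)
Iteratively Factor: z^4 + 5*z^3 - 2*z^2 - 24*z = (z)*(z^3 + 5*z^2 - 2*z - 24) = z*(z + 3)*(z^2 + 2*z - 8) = z*(z + 3)*(z + 4)*(z - 2)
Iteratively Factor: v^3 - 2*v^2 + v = (v - 1)*(v^2 - v) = (v - 1)^2*(v)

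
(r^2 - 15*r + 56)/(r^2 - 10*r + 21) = (r - 8)/(r - 3)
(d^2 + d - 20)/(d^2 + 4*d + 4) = (d^2 + d - 20)/(d^2 + 4*d + 4)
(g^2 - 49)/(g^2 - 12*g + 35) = (g + 7)/(g - 5)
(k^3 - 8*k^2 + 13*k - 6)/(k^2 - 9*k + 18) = (k^2 - 2*k + 1)/(k - 3)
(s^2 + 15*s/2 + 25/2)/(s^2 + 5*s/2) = (s + 5)/s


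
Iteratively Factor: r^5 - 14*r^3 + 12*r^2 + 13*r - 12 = (r + 4)*(r^4 - 4*r^3 + 2*r^2 + 4*r - 3) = (r - 3)*(r + 4)*(r^3 - r^2 - r + 1) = (r - 3)*(r - 1)*(r + 4)*(r^2 - 1) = (r - 3)*(r - 1)*(r + 1)*(r + 4)*(r - 1)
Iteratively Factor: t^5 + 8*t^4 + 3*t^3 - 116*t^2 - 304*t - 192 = (t - 4)*(t^4 + 12*t^3 + 51*t^2 + 88*t + 48) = (t - 4)*(t + 4)*(t^3 + 8*t^2 + 19*t + 12) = (t - 4)*(t + 4)^2*(t^2 + 4*t + 3) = (t - 4)*(t + 1)*(t + 4)^2*(t + 3)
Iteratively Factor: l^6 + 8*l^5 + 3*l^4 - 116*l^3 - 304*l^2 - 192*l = (l + 4)*(l^5 + 4*l^4 - 13*l^3 - 64*l^2 - 48*l) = l*(l + 4)*(l^4 + 4*l^3 - 13*l^2 - 64*l - 48) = l*(l + 1)*(l + 4)*(l^3 + 3*l^2 - 16*l - 48) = l*(l + 1)*(l + 3)*(l + 4)*(l^2 - 16) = l*(l - 4)*(l + 1)*(l + 3)*(l + 4)*(l + 4)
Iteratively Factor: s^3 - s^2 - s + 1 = (s - 1)*(s^2 - 1) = (s - 1)*(s + 1)*(s - 1)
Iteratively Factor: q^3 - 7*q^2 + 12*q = (q)*(q^2 - 7*q + 12) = q*(q - 3)*(q - 4)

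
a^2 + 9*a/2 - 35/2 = (a - 5/2)*(a + 7)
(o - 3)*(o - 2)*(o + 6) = o^3 + o^2 - 24*o + 36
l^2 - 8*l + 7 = (l - 7)*(l - 1)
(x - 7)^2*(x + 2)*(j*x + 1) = j*x^4 - 12*j*x^3 + 21*j*x^2 + 98*j*x + x^3 - 12*x^2 + 21*x + 98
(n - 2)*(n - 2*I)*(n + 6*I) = n^3 - 2*n^2 + 4*I*n^2 + 12*n - 8*I*n - 24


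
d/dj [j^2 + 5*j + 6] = 2*j + 5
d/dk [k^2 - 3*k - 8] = 2*k - 3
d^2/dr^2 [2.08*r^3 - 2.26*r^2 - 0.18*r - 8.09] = 12.48*r - 4.52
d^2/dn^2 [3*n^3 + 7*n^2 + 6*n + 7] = 18*n + 14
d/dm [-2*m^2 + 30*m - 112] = 30 - 4*m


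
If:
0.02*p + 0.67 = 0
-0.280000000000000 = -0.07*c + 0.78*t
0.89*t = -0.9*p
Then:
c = 381.48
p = -33.50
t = 33.88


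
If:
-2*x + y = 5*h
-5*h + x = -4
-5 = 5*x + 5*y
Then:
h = 11/20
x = -5/4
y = 1/4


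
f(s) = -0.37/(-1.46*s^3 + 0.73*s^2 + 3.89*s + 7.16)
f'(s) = -0.37*(4.38*s^2 - 1.46*s - 3.89)/(-1.46*s^3 + 0.73*s^2 + 3.89*s + 7.16)^2 = (-1.6206*s^2 + 0.5402*s + 1.4393)/(-1.46*s^3 + 0.73*s^2 + 3.89*s + 7.16)^2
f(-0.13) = -0.06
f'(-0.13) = 0.03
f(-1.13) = -0.06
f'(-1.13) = -0.04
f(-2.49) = -0.02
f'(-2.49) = -0.02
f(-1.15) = -0.06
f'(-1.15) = -0.04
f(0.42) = -0.04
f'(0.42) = 0.02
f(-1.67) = -0.04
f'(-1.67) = -0.04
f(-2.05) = -0.02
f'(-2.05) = -0.03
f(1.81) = -0.05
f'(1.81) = -0.05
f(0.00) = -0.05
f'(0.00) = 0.03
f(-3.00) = -0.01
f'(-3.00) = -0.01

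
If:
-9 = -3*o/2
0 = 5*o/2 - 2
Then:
No Solution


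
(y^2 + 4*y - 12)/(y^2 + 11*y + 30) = (y - 2)/(y + 5)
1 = 1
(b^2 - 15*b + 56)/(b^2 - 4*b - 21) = (b - 8)/(b + 3)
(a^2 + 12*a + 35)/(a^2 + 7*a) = (a + 5)/a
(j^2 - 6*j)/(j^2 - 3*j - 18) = j/(j + 3)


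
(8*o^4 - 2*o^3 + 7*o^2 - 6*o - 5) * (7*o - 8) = 56*o^5 - 78*o^4 + 65*o^3 - 98*o^2 + 13*o + 40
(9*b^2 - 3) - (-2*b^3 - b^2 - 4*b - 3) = 2*b^3 + 10*b^2 + 4*b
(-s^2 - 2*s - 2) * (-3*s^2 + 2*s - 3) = 3*s^4 + 4*s^3 + 5*s^2 + 2*s + 6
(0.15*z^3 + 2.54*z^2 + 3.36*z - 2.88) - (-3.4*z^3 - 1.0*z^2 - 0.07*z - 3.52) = 3.55*z^3 + 3.54*z^2 + 3.43*z + 0.64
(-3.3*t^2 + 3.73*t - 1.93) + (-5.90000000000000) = -3.3*t^2 + 3.73*t - 7.83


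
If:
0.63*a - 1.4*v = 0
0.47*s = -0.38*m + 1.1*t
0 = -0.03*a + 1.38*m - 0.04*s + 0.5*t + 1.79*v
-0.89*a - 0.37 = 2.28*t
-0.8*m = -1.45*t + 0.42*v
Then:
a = -0.67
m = 0.34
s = -0.04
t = 0.10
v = -0.30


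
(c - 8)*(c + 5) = c^2 - 3*c - 40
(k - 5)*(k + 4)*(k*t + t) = k^3*t - 21*k*t - 20*t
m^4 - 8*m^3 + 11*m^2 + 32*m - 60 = (m - 5)*(m - 3)*(m - 2)*(m + 2)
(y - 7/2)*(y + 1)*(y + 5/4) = y^3 - 5*y^2/4 - 53*y/8 - 35/8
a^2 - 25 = (a - 5)*(a + 5)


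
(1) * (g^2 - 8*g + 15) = g^2 - 8*g + 15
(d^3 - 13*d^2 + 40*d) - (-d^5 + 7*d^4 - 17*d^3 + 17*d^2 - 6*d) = d^5 - 7*d^4 + 18*d^3 - 30*d^2 + 46*d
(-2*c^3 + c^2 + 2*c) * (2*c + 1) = -4*c^4 + 5*c^2 + 2*c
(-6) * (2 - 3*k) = 18*k - 12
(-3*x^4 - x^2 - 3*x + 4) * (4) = -12*x^4 - 4*x^2 - 12*x + 16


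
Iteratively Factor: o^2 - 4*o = (o - 4)*(o)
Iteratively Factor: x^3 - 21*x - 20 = (x + 4)*(x^2 - 4*x - 5) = (x - 5)*(x + 4)*(x + 1)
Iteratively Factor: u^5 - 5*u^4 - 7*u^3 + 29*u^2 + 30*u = (u + 1)*(u^4 - 6*u^3 - u^2 + 30*u) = (u - 3)*(u + 1)*(u^3 - 3*u^2 - 10*u) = (u - 5)*(u - 3)*(u + 1)*(u^2 + 2*u) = u*(u - 5)*(u - 3)*(u + 1)*(u + 2)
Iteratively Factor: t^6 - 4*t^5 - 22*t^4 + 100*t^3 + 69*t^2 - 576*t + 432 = (t + 3)*(t^5 - 7*t^4 - t^3 + 103*t^2 - 240*t + 144) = (t - 3)*(t + 3)*(t^4 - 4*t^3 - 13*t^2 + 64*t - 48) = (t - 3)^2*(t + 3)*(t^3 - t^2 - 16*t + 16) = (t - 4)*(t - 3)^2*(t + 3)*(t^2 + 3*t - 4) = (t - 4)*(t - 3)^2*(t + 3)*(t + 4)*(t - 1)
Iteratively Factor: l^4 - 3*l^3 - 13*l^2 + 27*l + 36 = (l + 1)*(l^3 - 4*l^2 - 9*l + 36) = (l - 4)*(l + 1)*(l^2 - 9) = (l - 4)*(l + 1)*(l + 3)*(l - 3)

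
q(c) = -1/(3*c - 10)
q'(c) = 3/(3*c - 10)^2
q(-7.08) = 0.03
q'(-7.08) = 0.00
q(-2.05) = 0.06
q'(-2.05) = 0.01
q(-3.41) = 0.05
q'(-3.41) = 0.01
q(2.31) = 0.33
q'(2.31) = 0.32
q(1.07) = 0.15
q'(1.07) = 0.07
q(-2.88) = 0.05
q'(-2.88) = 0.01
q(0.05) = 0.10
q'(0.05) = 0.03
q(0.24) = 0.11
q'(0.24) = 0.03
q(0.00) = 0.10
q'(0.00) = 0.03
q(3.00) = 1.00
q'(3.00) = 3.00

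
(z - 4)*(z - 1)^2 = z^3 - 6*z^2 + 9*z - 4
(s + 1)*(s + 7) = s^2 + 8*s + 7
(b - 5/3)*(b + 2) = b^2 + b/3 - 10/3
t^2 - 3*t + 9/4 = (t - 3/2)^2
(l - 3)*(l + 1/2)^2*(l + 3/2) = l^4 - l^3/2 - 23*l^2/4 - 39*l/8 - 9/8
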